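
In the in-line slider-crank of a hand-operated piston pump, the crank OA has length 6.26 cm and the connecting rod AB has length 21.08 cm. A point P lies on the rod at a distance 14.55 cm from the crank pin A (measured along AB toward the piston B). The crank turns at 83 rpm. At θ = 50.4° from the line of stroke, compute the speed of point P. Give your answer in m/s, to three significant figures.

ω = 8.692 rad/s.  Crank-pin speed |V_A| = rω = 0.5441 m/s, perpendicular to OA.
Rod angle: sinφ = −(r/L) sinθ ⇒ φ = -13.227°; ω_rod = −rω cosθ/√(L²−r²sin²θ) = -1.6901 rad/s.
V_P = V_A + ω_rod × AP, with AP = 0.1455 m along the rod.
Components: V_Px = −rω sinθ − a·ω_rod·sinφ = -0.47551 m/s;  V_Py = rω cosθ + a·ω_rod·cosφ = +0.10744 m/s.
|V_P| = √(V_Px² + V_Py²) = 0.48749 m/s.

0.487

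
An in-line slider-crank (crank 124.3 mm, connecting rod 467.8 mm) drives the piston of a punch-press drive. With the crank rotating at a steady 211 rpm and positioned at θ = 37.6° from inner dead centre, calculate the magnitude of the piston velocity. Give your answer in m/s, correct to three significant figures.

2.03

ω = 2π·211/60 = 22.1 rad/s
For an in-line slider-crank, x = r cosθ + √(L² − r² sin²θ), so v = −rω sinθ·[1 + r cosθ/√(L² − r² sin²θ)].
With r = 0.1243 m, L = 0.4678 m, θ = 37.6°: √(L² − r² sin²θ) = 0.46161 m.
v = −0.1243·22.1·0.61015·[1 + 0.1243·0.79229/0.46161] = -2.0333 m/s.
|v| = 2.0333 m/s.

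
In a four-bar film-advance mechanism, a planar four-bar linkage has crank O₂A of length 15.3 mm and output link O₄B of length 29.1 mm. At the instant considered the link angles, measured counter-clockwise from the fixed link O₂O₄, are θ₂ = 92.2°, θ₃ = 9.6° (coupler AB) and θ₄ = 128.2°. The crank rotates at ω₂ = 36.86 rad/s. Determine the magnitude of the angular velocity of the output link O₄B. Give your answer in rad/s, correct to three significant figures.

21.9

ω₂ = 36.86 rad/s
Differentiating the loop-closure r₂e^{iθ₂}+r₃e^{iθ₃}=r₁+r₄e^{iθ₄} gives r₂ω₂e^{iθ₂}+r₃ω₃e^{iθ₃}=r₄ω₄e^{iθ₄}.
Eliminating the other unknown: ω₄ = r₂ω₂ sin(θ₂−θ₃) / [r₄ sin(θ₄−θ₃)].
Numerator sine = +0.99167; denominator sine = +0.87798.
Result = 0.0153·36.86·(+0.99167) / (0.0291·(+0.87798)) = +21.889 rad/s; magnitude 21.889 rad/s.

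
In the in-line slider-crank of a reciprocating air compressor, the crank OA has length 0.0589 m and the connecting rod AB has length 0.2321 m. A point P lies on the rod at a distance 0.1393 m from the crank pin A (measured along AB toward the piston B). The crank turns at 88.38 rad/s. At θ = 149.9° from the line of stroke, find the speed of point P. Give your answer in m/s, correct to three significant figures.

ω = 88.38 rad/s.  Crank-pin speed |V_A| = rω = 5.2056 m/s, perpendicular to OA.
Rod angle: sinφ = −(r/L) sinθ ⇒ φ = -7.312°; ω_rod = −rω cosθ/√(L²−r²sin²θ) = +19.563 rad/s.
V_P = V_A + ω_rod × AP, with AP = 0.1393 m along the rod.
Components: V_Px = −rω sinθ − a·ω_rod·sinφ = -2.2638 m/s;  V_Py = rω cosθ + a·ω_rod·cosφ = -1.8007 m/s.
|V_P| = √(V_Px² + V_Py²) = 2.8926 m/s.

2.89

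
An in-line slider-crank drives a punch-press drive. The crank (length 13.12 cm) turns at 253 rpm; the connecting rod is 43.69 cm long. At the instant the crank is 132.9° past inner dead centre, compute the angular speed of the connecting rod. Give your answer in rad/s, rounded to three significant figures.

5.55

ω = 26.49 rad/s (converted from 253 rpm).
The rod makes angle φ with the slider axis where L sinφ = r sinθ; differentiating, L cosφ·φ̇ = r ω cosθ.
L cosφ = √(L² − r² sin²θ) = 0.4262 m.
|ω_rod| = r ω |cosθ| / √(L² − r² sin²θ) = 0.1312·26.49·0.68072/0.4262 = 5.5519 rad/s.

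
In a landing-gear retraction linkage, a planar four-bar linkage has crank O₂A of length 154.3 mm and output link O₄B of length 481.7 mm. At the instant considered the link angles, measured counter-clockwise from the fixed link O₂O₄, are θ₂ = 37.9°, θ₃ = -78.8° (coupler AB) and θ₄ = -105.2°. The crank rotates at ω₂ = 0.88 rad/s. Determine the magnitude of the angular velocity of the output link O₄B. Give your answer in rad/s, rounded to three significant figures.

ω₂ = 0.88 rad/s
Differentiating the loop-closure r₂e^{iθ₂}+r₃e^{iθ₃}=r₁+r₄e^{iθ₄} gives r₂ω₂e^{iθ₂}+r₃ω₃e^{iθ₃}=r₄ω₄e^{iθ₄}.
Eliminating the other unknown: ω₄ = r₂ω₂ sin(θ₂−θ₃) / [r₄ sin(θ₄−θ₃)].
Numerator sine = +0.89337; denominator sine = -0.44464.
Result = 0.1543·0.88·(+0.89337) / (0.4817·(-0.44464)) = -0.56637 rad/s; magnitude 0.56637 rad/s.

0.566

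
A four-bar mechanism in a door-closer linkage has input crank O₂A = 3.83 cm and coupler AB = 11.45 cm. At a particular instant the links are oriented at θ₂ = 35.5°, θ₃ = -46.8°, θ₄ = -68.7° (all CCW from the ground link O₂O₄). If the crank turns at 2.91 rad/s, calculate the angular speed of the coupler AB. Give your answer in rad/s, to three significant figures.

ω₂ = 2.91 rad/s
Differentiating the loop-closure r₂e^{iθ₂}+r₃e^{iθ₃}=r₁+r₄e^{iθ₄} gives r₂ω₂e^{iθ₂}+r₃ω₃e^{iθ₃}=r₄ω₄e^{iθ₄}.
Eliminating the other unknown: ω₃ = r₂ω₂ sin(θ₄−θ₂) / [r₃ sin(θ₃−θ₄)].
Numerator sine = -0.96945; denominator sine = +0.37299.
Result = 0.0383·2.91·(-0.96945) / (0.1145·(+0.37299)) = -2.53 rad/s; magnitude 2.53 rad/s.

2.53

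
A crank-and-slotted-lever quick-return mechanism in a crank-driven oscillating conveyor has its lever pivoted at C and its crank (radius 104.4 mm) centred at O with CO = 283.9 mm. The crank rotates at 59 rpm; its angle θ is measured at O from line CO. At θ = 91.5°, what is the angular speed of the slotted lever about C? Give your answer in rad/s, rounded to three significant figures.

ω = 6.178 rad/s (from 59 rpm).
Crank pin A relative to C: A = (d + r cosθ, r sinθ); lever angle φ = atan2(r sinθ, d + r cosθ).
Differentiating tanφ: φ̇ = rω(d cosθ + r)/(d² + r² + 2dr cosθ).
d² + r² + 2dr cosθ = |CA|² = 0.0899468 m²;  d cosθ + r = +0.096968 m.
|ω_lever| = |0.1044·6.178·+0.096968| / 0.0899468 = 0.69538 rad/s.

0.695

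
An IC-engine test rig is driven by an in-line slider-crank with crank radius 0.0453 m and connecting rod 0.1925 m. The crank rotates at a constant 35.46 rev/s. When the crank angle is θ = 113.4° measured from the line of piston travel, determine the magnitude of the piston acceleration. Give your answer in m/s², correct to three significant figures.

1260

ω = 2π·35.5 = 222.8 rad/s
x(θ) = r cosθ + √(L² − r² sin²θ); with ω constant, a = ω²·d²x/dθ².
d²x/dθ² = −r cosθ − r²(cos2θ)/√u − r⁴ sin²2θ/(4u^{3/2}),  u = L² − r² sin²θ = 0.0353278 m².
Substituting r = 0.0453 m, L = 0.1925 m, θ = 113.4°: d²x/dθ² = +0.02538 m.
a = ω²·d²x/dθ² = (222.8)²·(+0.02538) = +1259.9 m/s²;  |a| = 1259.9 m/s².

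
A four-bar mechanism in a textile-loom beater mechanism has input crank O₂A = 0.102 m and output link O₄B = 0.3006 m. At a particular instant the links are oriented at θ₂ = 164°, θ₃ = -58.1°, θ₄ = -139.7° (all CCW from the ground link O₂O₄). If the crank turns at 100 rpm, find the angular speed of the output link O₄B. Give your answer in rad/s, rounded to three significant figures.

2.41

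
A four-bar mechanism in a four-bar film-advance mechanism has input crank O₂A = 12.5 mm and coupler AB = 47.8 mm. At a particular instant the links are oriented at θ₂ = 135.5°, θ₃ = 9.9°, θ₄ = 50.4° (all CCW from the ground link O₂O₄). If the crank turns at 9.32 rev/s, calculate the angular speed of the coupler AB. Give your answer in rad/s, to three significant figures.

ω₂ = 58.56 rad/s (from 9.32 rev/s).
Differentiating the loop-closure r₂e^{iθ₂}+r₃e^{iθ₃}=r₁+r₄e^{iθ₄} gives r₂ω₂e^{iθ₂}+r₃ω₃e^{iθ₃}=r₄ω₄e^{iθ₄}.
Eliminating the other unknown: ω₃ = r₂ω₂ sin(θ₄−θ₂) / [r₃ sin(θ₃−θ₄)].
Numerator sine = -0.99635; denominator sine = -0.64945.
Result = 0.0125·58.56·(-0.99635) / (0.0478·(-0.64945)) = +23.493 rad/s; magnitude 23.493 rad/s.

23.5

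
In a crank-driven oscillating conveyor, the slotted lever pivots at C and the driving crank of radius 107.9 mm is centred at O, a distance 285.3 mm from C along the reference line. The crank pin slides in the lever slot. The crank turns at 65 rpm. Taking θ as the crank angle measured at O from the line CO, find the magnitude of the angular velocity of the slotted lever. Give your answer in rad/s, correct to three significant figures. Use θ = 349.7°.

1.86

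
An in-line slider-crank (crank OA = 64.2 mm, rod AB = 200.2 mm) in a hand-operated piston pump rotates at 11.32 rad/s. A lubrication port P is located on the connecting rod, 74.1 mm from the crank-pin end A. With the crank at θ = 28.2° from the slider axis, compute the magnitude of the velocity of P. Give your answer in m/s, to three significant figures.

0.554

ω = 11.32 rad/s.  Crank-pin speed |V_A| = rω = 0.72674 m/s, perpendicular to OA.
Rod angle: sinφ = −(r/L) sinθ ⇒ φ = -8.716°; ω_rod = −rω cosθ/√(L²−r²sin²θ) = -3.2366 rad/s.
V_P = V_A + ω_rod × AP, with AP = 0.0741 m along the rod.
Components: V_Px = −rω sinθ − a·ω_rod·sinφ = -0.37977 m/s;  V_Py = rω cosθ + a·ω_rod·cosφ = +0.40342 m/s.
|V_P| = √(V_Px² + V_Py²) = 0.55405 m/s.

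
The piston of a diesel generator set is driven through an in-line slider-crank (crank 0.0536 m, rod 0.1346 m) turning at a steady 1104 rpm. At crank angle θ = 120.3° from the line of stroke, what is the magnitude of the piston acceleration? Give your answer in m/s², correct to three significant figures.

ω = 2π·1104/60 = 115.6 rad/s
x(θ) = r cosθ + √(L² − r² sin²θ); with ω constant, a = ω²·d²x/dθ².
d²x/dθ² = −r cosθ − r²(cos2θ)/√u − r⁴ sin²2θ/(4u^{3/2}),  u = L² − r² sin²θ = 0.0159755 m².
Substituting r = 0.0536 m, L = 0.1346 m, θ = 120.3°: d²x/dθ² = +0.037425 m.
a = ω²·d²x/dθ² = (115.6)²·(+0.037425) = +500.22 m/s²;  |a| = 500.22 m/s².

500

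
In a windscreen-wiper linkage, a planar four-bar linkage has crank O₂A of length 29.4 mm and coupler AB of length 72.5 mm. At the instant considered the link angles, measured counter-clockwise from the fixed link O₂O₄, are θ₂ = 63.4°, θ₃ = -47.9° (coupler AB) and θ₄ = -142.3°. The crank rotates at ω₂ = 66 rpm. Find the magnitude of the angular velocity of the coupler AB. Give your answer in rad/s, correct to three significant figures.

1.22

ω₂ = 6.912 rad/s (from 66 rpm).
Differentiating the loop-closure r₂e^{iθ₂}+r₃e^{iθ₃}=r₁+r₄e^{iθ₄} gives r₂ω₂e^{iθ₂}+r₃ω₃e^{iθ₃}=r₄ω₄e^{iθ₄}.
Eliminating the other unknown: ω₃ = r₂ω₂ sin(θ₄−θ₂) / [r₃ sin(θ₃−θ₄)].
Numerator sine = +0.43366; denominator sine = +0.99705.
Result = 0.0294·6.912·(+0.43366) / (0.0725·(+0.99705)) = +1.219 rad/s; magnitude 1.219 rad/s.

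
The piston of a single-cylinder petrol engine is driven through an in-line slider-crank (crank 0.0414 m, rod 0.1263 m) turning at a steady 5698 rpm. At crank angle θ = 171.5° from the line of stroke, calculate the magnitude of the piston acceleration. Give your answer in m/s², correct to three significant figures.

ω = 2π·5698/60 = 596.7 rad/s
x(θ) = r cosθ + √(L² − r² sin²θ); with ω constant, a = ω²·d²x/dθ².
d²x/dθ² = −r cosθ − r²(cos2θ)/√u − r⁴ sin²2θ/(4u^{3/2}),  u = L² − r² sin²θ = 0.0159142 m².
Substituting r = 0.0414 m, L = 0.1263 m, θ = 171.5°: d²x/dθ² = +0.027921 m.
a = ω²·d²x/dθ² = (596.7)²·(+0.027921) = +9941.1 m/s²;  |a| = 9941.1 m/s².

9940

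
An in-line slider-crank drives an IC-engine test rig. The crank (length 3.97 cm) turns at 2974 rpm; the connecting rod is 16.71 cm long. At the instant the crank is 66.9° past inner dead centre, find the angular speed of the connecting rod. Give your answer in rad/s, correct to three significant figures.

29.7

ω = 311.4 rad/s (converted from 2974 rpm).
The rod makes angle φ with the slider axis where L sinφ = r sinθ; differentiating, L cosφ·φ̇ = r ω cosθ.
L cosφ = √(L² − r² sin²θ) = 0.16306 m.
|ω_rod| = r ω |cosθ| / √(L² − r² sin²θ) = 0.0397·311.4·0.39234/0.16306 = 29.749 rad/s.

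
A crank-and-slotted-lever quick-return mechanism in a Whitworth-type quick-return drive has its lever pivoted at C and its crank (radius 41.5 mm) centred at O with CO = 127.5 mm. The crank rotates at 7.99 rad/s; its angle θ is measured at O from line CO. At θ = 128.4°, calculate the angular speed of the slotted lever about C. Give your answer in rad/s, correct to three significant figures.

1.10

ω = 7.99 rad/s
Crank pin A relative to C: A = (d + r cosθ, r sinθ); lever angle φ = atan2(r sinθ, d + r cosθ).
Differentiating tanφ: φ̇ = rω(d cosθ + r)/(d² + r² + 2dr cosθ).
d² + r² + 2dr cosθ = |CA|² = 0.0114052 m²;  d cosθ + r = -0.037696 m.
|ω_lever| = |0.0415·7.99·-0.037696| / 0.0114052 = 1.096 rad/s.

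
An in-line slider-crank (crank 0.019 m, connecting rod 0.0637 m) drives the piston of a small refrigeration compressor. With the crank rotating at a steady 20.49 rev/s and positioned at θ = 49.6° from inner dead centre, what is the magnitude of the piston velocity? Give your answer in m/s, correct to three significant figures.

2.23

ω = 2π·20.5 = 128.7 rad/s
For an in-line slider-crank, x = r cosθ + √(L² − r² sin²θ), so v = −rω sinθ·[1 + r cosθ/√(L² − r² sin²θ)].
With r = 0.019 m, L = 0.0637 m, θ = 49.6°: √(L² − r² sin²θ) = 0.062035 m.
v = −0.019·128.7·0.76154·[1 + 0.019·0.64812/0.062035] = -2.2326 m/s.
|v| = 2.2326 m/s.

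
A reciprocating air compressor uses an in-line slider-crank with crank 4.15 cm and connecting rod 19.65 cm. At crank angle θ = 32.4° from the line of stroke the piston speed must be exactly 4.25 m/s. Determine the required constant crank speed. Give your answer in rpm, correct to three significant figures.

For an in-line slider-crank, |v_piston| = rω|sinθ|·[1 + r cosθ/√(L² − r² sin²θ)].
With r = 0.0415 m, L = 0.1965 m, θ = 32.4°: the bracketed kinematic factor |dx/dθ| = 0.026228 m.
ω = v/|dx/dθ| = 4.25/0.026228 = 162.04 rad/s.
N = 60ω/(2π) = 1547.4 rpm.

1550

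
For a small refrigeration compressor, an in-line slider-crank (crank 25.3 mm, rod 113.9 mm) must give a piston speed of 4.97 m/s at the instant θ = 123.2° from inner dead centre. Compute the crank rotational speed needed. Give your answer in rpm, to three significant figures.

For an in-line slider-crank, |v_piston| = rω|sinθ|·[1 + r cosθ/√(L² − r² sin²θ)].
With r = 0.0253 m, L = 0.1139 m, θ = 123.2°: the bracketed kinematic factor |dx/dθ| = 0.01855 m.
ω = v/|dx/dθ| = 4.97/0.01855 = 267.93 rad/s.
N = 60ω/(2π) = 2558.5 rpm.

2560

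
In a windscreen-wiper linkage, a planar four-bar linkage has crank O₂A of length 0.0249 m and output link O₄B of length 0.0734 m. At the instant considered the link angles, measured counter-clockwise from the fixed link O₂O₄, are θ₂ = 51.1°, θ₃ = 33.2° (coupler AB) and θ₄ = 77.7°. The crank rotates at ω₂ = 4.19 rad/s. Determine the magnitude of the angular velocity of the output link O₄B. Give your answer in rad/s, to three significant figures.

0.623

ω₂ = 4.19 rad/s
Differentiating the loop-closure r₂e^{iθ₂}+r₃e^{iθ₃}=r₁+r₄e^{iθ₄} gives r₂ω₂e^{iθ₂}+r₃ω₃e^{iθ₃}=r₄ω₄e^{iθ₄}.
Eliminating the other unknown: ω₄ = r₂ω₂ sin(θ₂−θ₃) / [r₄ sin(θ₄−θ₃)].
Numerator sine = +0.30736; denominator sine = +0.70091.
Result = 0.0249·4.19·(+0.30736) / (0.0734·(+0.70091)) = +0.6233 rad/s; magnitude 0.6233 rad/s.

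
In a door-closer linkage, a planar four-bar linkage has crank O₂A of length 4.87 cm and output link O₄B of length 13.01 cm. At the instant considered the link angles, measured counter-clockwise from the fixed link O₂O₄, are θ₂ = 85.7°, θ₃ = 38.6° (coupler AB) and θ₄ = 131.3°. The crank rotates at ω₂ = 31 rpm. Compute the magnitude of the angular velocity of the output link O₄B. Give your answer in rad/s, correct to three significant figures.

ω₂ = 3.246 rad/s (from 31 rpm).
Differentiating the loop-closure r₂e^{iθ₂}+r₃e^{iθ₃}=r₁+r₄e^{iθ₄} gives r₂ω₂e^{iθ₂}+r₃ω₃e^{iθ₃}=r₄ω₄e^{iθ₄}.
Eliminating the other unknown: ω₄ = r₂ω₂ sin(θ₂−θ₃) / [r₄ sin(θ₄−θ₃)].
Numerator sine = +0.73254; denominator sine = +0.99889.
Result = 0.0487·3.246·(+0.73254) / (0.1301·(+0.99889)) = +0.89116 rad/s; magnitude 0.89116 rad/s.

0.891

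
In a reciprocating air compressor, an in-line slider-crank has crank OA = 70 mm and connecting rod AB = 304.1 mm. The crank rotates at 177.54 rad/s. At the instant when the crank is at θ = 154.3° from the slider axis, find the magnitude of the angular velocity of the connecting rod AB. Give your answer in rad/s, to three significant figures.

ω = 177.5 rad/s
The rod makes angle φ with the slider axis where L sinφ = r sinθ; differentiating, L cosφ·φ̇ = r ω cosθ.
L cosφ = √(L² − r² sin²θ) = 0.30258 m.
|ω_rod| = r ω |cosθ| / √(L² − r² sin²θ) = 0.07·177.5·0.90108/0.30258 = 37.01 rad/s.

37.0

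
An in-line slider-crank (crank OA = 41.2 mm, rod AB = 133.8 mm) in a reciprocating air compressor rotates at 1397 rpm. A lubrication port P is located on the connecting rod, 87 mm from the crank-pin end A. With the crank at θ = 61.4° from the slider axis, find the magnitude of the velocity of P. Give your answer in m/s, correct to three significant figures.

5.91

ω = 146.3 rad/s.  Crank-pin speed |V_A| = rω = 6.0273 m/s, perpendicular to OA.
Rod angle: sinφ = −(r/L) sinθ ⇒ φ = -15.685°; ω_rod = −rω cosθ/√(L²−r²sin²θ) = -22.398 rad/s.
V_P = V_A + ω_rod × AP, with AP = 0.087 m along the rod.
Components: V_Px = −rω sinθ − a·ω_rod·sinφ = -5.8187 m/s;  V_Py = rω cosθ + a·ω_rod·cosφ = +1.0092 m/s.
|V_P| = √(V_Px² + V_Py²) = 5.9055 m/s.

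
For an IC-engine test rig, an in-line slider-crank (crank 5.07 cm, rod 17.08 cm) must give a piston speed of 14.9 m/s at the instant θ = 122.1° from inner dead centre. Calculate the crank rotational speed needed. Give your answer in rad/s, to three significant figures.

414

For an in-line slider-crank, |v_piston| = rω|sinθ|·[1 + r cosθ/√(L² − r² sin²θ)].
With r = 0.0507 m, L = 0.1708 m, θ = 122.1°: the bracketed kinematic factor |dx/dθ| = 0.035949 m.
ω = v/|dx/dθ| = 14.9/0.035949 = 414.47 rad/s.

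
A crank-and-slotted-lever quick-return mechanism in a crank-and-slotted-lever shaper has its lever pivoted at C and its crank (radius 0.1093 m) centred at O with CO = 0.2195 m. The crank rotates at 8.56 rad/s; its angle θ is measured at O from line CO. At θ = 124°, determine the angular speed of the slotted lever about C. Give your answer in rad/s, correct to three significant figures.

0.378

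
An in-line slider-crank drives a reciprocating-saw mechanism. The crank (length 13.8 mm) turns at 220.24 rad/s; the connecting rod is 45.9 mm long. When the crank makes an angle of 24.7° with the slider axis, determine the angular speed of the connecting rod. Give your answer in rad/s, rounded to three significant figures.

60.6

ω = 220.2 rad/s
The rod makes angle φ with the slider axis where L sinφ = r sinθ; differentiating, L cosφ·φ̇ = r ω cosθ.
L cosφ = √(L² − r² sin²θ) = 0.045536 m.
|ω_rod| = r ω |cosθ| / √(L² − r² sin²θ) = 0.0138·220.2·0.90851/0.045536 = 60.638 rad/s.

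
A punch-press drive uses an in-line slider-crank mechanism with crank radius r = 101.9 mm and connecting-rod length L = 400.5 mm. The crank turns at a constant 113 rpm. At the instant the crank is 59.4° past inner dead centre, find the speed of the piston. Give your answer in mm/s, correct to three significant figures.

1180

ω = 2π·113/60 = 11.83 rad/s
For an in-line slider-crank, x = r cosθ + √(L² − r² sin²θ), so v = −rω sinθ·[1 + r cosθ/√(L² − r² sin²θ)].
With r = 0.1019 m, L = 0.4005 m, θ = 59.4°: √(L² − r² sin²θ) = 0.39078 m.
v = −0.1019·11.83·0.86074·[1 + 0.1019·0.50904/0.39078] = -1.1757 m/s.
|v| = 1.1757 m/s = 1175.7 mm/s.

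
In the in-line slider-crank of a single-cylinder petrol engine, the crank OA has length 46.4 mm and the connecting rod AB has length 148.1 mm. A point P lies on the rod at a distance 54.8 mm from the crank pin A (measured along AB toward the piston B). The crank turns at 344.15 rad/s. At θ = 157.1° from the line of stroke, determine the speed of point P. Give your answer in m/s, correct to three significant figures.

ω = 344.1 rad/s.  Crank-pin speed |V_A| = rω = 15.969 m/s, perpendicular to OA.
Rod angle: sinφ = −(r/L) sinθ ⇒ φ = -7.003°; ω_rod = −rω cosθ/√(L²−r²sin²θ) = +100.07 rad/s.
V_P = V_A + ω_rod × AP, with AP = 0.0548 m along the rod.
Components: V_Px = −rω sinθ − a·ω_rod·sinφ = -5.5452 m/s;  V_Py = rω cosθ + a·ω_rod·cosφ = -9.267 m/s.
|V_P| = √(V_Px² + V_Py²) = 10.799 m/s.

10.8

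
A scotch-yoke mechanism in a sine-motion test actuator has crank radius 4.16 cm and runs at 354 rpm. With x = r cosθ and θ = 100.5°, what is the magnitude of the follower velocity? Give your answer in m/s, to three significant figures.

1.52

ω = 37.07 rad/s (from 354 rpm).
x = r cosθ ⇒ ẋ = −rω sinθ.
|v| = rω|sinθ| = 0.0416·37.07·|sin 100.5°| = 1.5163 m/s.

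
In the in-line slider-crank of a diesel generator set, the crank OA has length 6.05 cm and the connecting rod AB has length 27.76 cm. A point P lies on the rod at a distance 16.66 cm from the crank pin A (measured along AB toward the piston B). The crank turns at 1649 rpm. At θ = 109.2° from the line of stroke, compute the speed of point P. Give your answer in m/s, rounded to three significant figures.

9.53

ω = 172.7 rad/s.  Crank-pin speed |V_A| = rω = 10.447 m/s, perpendicular to OA.
Rod angle: sinφ = −(r/L) sinθ ⇒ φ = -11.877°; ω_rod = −rω cosθ/√(L²−r²sin²θ) = +12.647 rad/s.
V_P = V_A + ω_rod × AP, with AP = 0.1666 m along the rod.
Components: V_Px = −rω sinθ − a·ω_rod·sinφ = -9.4325 m/s;  V_Py = rω cosθ + a·ω_rod·cosφ = -1.3738 m/s.
|V_P| = √(V_Px² + V_Py²) = 9.532 m/s.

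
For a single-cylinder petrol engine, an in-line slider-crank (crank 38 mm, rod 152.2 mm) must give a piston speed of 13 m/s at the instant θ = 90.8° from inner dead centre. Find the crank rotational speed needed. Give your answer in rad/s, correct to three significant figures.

343

For an in-line slider-crank, |v_piston| = rω|sinθ|·[1 + r cosθ/√(L² − r² sin²θ)].
With r = 0.038 m, L = 0.1522 m, θ = 90.8°: the bracketed kinematic factor |dx/dθ| = 0.03786 m.
ω = v/|dx/dθ| = 13/0.03786 = 343.37 rad/s.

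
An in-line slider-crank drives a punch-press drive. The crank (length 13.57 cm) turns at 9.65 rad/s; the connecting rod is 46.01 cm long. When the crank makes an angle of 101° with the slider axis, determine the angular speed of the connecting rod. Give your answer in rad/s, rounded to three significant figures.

ω = 9.65 rad/s
The rod makes angle φ with the slider axis where L sinφ = r sinθ; differentiating, L cosφ·φ̇ = r ω cosθ.
L cosφ = √(L² − r² sin²θ) = 0.4404 m.
|ω_rod| = r ω |cosθ| / √(L² − r² sin²θ) = 0.1357·9.65·0.19081/0.4404 = 0.56737 rad/s.

0.567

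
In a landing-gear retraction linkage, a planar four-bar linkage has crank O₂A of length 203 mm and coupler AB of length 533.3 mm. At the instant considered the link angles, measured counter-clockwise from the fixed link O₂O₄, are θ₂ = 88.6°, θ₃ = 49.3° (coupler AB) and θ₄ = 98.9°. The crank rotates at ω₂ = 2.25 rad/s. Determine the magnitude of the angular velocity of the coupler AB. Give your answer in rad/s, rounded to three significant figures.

0.201

ω₂ = 2.25 rad/s
Differentiating the loop-closure r₂e^{iθ₂}+r₃e^{iθ₃}=r₁+r₄e^{iθ₄} gives r₂ω₂e^{iθ₂}+r₃ω₃e^{iθ₃}=r₄ω₄e^{iθ₄}.
Eliminating the other unknown: ω₃ = r₂ω₂ sin(θ₄−θ₂) / [r₃ sin(θ₃−θ₄)].
Numerator sine = +0.17880; denominator sine = -0.76154.
Result = 0.203·2.25·(+0.17880) / (0.5333·(-0.76154)) = -0.20109 rad/s; magnitude 0.20109 rad/s.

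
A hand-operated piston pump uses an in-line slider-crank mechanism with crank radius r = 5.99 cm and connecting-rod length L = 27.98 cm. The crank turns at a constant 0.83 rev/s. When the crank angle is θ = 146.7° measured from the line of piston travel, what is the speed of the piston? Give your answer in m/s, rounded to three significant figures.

ω = 2π·0.83 = 5.215 rad/s
For an in-line slider-crank, x = r cosθ + √(L² − r² sin²θ), so v = −rω sinθ·[1 + r cosθ/√(L² − r² sin²θ)].
With r = 0.0599 m, L = 0.2798 m, θ = 146.7°: √(L² − r² sin²θ) = 0.27786 m.
v = −0.0599·5.215·0.54902·[1 + 0.0599·-0.83581/0.27786] = -0.1406 m/s.
|v| = 0.1406 m/s.

0.141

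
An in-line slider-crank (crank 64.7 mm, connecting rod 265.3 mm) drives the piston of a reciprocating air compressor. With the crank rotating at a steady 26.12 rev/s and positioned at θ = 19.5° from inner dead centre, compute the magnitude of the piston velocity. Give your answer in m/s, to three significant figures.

ω = 2π·26.1 = 164.1 rad/s
For an in-line slider-crank, x = r cosθ + √(L² − r² sin²θ), so v = −rω sinθ·[1 + r cosθ/√(L² − r² sin²θ)].
With r = 0.0647 m, L = 0.2653 m, θ = 19.5°: √(L² − r² sin²θ) = 0.26442 m.
v = −0.0647·164.1·0.33381·[1 + 0.0647·0.94264/0.26442] = -4.362 m/s.
|v| = 4.362 m/s.

4.36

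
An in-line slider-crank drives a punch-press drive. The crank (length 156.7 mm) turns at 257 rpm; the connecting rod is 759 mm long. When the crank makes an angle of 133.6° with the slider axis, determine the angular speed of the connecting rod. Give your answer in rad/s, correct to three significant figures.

3.88

ω = 26.91 rad/s (converted from 257 rpm).
The rod makes angle φ with the slider axis where L sinφ = r sinθ; differentiating, L cosφ·φ̇ = r ω cosθ.
L cosφ = √(L² − r² sin²θ) = 0.75047 m.
|ω_rod| = r ω |cosθ| / √(L² − r² sin²θ) = 0.1567·26.91·0.68962/0.75047 = 3.8753 rad/s.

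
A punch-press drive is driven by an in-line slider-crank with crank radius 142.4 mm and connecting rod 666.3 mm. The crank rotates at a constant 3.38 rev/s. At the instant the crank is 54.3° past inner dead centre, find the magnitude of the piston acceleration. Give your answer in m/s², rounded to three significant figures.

ω = 2π·3.38 = 21.24 rad/s
x(θ) = r cosθ + √(L² − r² sin²θ); with ω constant, a = ω²·d²x/dθ².
d²x/dθ² = −r cosθ − r²(cos2θ)/√u − r⁴ sin²2θ/(4u^{3/2}),  u = L² − r² sin²θ = 0.430583 m².
Substituting r = 0.1424 m, L = 0.6663 m, θ = 54.3°: d²x/dθ² = -0.073566 m.
a = ω²·d²x/dθ² = (21.24)²·(-0.073566) = -33.18 m/s²;  |a| = 33.18 m/s².

33.2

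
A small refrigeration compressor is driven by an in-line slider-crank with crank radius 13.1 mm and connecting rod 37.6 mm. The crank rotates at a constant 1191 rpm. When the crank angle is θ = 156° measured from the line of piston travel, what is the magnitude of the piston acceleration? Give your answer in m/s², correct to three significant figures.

137

ω = 2π·1191/60 = 124.7 rad/s
x(θ) = r cosθ + √(L² − r² sin²θ); with ω constant, a = ω²·d²x/dθ².
d²x/dθ² = −r cosθ − r²(cos2θ)/√u − r⁴ sin²2θ/(4u^{3/2}),  u = L² − r² sin²θ = 0.00138537 m².
Substituting r = 0.0131 m, L = 0.0376 m, θ = 156°: d²x/dθ² = +0.0088035 m.
a = ω²·d²x/dθ² = (124.7)²·(+0.0088035) = +136.94 m/s²;  |a| = 136.94 m/s².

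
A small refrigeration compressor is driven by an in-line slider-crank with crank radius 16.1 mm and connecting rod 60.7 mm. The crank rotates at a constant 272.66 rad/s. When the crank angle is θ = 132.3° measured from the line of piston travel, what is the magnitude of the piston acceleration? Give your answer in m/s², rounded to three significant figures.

830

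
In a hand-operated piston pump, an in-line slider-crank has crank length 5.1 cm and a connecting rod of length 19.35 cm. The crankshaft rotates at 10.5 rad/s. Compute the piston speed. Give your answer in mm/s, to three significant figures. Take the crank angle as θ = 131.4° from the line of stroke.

330

ω = 10.5 rad/s
For an in-line slider-crank, x = r cosθ + √(L² − r² sin²θ), so v = −rω sinθ·[1 + r cosθ/√(L² − r² sin²θ)].
With r = 0.051 m, L = 0.1935 m, θ = 131.4°: √(L² − r² sin²θ) = 0.18968 m.
v = −0.051·10.5·0.75011·[1 + 0.051·-0.66131/0.18968] = -0.33026 m/s.
|v| = 0.33026 m/s = 330.26 mm/s.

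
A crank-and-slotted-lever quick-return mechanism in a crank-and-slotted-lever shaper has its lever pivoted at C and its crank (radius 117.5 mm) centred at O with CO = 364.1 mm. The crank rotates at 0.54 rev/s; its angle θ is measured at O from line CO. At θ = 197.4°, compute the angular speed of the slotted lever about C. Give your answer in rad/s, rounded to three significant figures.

1.42

ω = 3.393 rad/s (from 0.54 rev/s).
Crank pin A relative to C: A = (d + r cosθ, r sinθ); lever angle φ = atan2(r sinθ, d + r cosθ).
Differentiating tanφ: φ̇ = rω(d cosθ + r)/(d² + r² + 2dr cosθ).
d² + r² + 2dr cosθ = |CA|² = 0.0647269 m²;  d cosθ + r = -0.22994 m.
|ω_lever| = |0.1175·3.393·-0.22994| / 0.0647269 = 1.4162 rad/s.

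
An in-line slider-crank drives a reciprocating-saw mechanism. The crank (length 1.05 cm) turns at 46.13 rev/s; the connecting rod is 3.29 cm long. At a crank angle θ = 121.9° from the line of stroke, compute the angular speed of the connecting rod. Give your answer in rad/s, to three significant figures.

50.8

ω = 289.8 rad/s (converted from 46.13 rev/s).
The rod makes angle φ with the slider axis where L sinφ = r sinθ; differentiating, L cosφ·φ̇ = r ω cosθ.
L cosφ = √(L² − r² sin²θ) = 0.031669 m.
|ω_rod| = r ω |cosθ| / √(L² − r² sin²θ) = 0.0105·289.8·0.52844/0.031669 = 50.782 rad/s.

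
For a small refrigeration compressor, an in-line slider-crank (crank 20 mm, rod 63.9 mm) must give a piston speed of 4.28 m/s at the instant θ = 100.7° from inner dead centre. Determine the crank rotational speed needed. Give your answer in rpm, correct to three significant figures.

2210

For an in-line slider-crank, |v_piston| = rω|sinθ|·[1 + r cosθ/√(L² − r² sin²θ)].
With r = 0.02 m, L = 0.0639 m, θ = 100.7°: the bracketed kinematic factor |dx/dθ| = 0.018452 m.
ω = v/|dx/dθ| = 4.28/0.018452 = 231.95 rad/s.
N = 60ω/(2π) = 2215 rpm.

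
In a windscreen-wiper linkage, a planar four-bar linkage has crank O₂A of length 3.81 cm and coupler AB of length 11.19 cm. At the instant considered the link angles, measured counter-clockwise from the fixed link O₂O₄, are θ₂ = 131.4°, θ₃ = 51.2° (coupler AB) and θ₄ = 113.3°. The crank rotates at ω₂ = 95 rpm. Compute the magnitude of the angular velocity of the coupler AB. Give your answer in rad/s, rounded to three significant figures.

1.19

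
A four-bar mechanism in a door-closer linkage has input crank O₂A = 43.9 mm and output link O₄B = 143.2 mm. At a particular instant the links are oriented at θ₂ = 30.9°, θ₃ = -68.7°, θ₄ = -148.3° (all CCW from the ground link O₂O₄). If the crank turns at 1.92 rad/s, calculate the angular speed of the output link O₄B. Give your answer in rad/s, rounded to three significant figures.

0.590

ω₂ = 1.92 rad/s
Differentiating the loop-closure r₂e^{iθ₂}+r₃e^{iθ₃}=r₁+r₄e^{iθ₄} gives r₂ω₂e^{iθ₂}+r₃ω₃e^{iθ₃}=r₄ω₄e^{iθ₄}.
Eliminating the other unknown: ω₄ = r₂ω₂ sin(θ₂−θ₃) / [r₄ sin(θ₄−θ₃)].
Numerator sine = +0.98600; denominator sine = -0.98357.
Result = 0.0439·1.92·(+0.98600) / (0.1432·(-0.98357)) = -0.59005 rad/s; magnitude 0.59005 rad/s.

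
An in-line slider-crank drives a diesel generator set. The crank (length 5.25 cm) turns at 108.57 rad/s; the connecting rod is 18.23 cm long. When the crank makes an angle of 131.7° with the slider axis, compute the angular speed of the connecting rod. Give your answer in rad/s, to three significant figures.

ω = 108.6 rad/s
The rod makes angle φ with the slider axis where L sinφ = r sinθ; differentiating, L cosφ·φ̇ = r ω cosθ.
L cosφ = √(L² − r² sin²θ) = 0.17804 m.
|ω_rod| = r ω |cosθ| / √(L² − r² sin²θ) = 0.0525·108.6·0.66523/0.17804 = 21.298 rad/s.

21.3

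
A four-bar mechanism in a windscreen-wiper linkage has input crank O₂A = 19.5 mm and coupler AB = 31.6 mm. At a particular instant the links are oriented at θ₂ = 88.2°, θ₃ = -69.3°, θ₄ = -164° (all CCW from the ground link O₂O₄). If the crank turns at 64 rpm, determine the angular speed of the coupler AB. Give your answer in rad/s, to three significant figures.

ω₂ = 6.702 rad/s (from 64 rpm).
Differentiating the loop-closure r₂e^{iθ₂}+r₃e^{iθ₃}=r₁+r₄e^{iθ₄} gives r₂ω₂e^{iθ₂}+r₃ω₃e^{iθ₃}=r₄ω₄e^{iθ₄}.
Eliminating the other unknown: ω₃ = r₂ω₂ sin(θ₄−θ₂) / [r₃ sin(θ₃−θ₄)].
Numerator sine = +0.95213; denominator sine = +0.99664.
Result = 0.0195·6.702·(+0.95213) / (0.0316·(+0.99664)) = +3.9511 rad/s; magnitude 3.9511 rad/s.

3.95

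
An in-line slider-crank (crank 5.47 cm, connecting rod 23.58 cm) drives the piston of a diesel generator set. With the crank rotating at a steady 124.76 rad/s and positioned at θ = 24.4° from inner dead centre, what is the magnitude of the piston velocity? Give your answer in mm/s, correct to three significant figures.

3420

ω = 124.8 rad/s
For an in-line slider-crank, x = r cosθ + √(L² − r² sin²θ), so v = −rω sinθ·[1 + r cosθ/√(L² − r² sin²θ)].
With r = 0.0547 m, L = 0.2358 m, θ = 24.4°: √(L² − r² sin²θ) = 0.23471 m.
v = −0.0547·124.8·0.41310·[1 + 0.0547·0.91068/0.23471] = -3.4175 m/s.
|v| = 3.4175 m/s = 3417.5 mm/s.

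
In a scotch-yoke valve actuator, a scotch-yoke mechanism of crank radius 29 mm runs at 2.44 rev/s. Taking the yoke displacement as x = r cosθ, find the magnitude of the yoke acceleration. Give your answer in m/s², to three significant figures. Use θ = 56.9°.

3.72

ω = 15.33 rad/s (from 2.44 rev/s).
x = r cosθ ⇒ ẍ = −rω² cosθ (ω constant).
|a| = rω²|cosθ| = 0.029·(15.33)²·|cos 56.9°| = 3.7223 m/s².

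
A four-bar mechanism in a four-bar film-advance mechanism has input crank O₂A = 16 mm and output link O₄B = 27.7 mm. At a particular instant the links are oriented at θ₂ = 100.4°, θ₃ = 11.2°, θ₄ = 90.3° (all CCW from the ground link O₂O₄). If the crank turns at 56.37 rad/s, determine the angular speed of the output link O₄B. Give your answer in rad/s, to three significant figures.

ω₂ = 56.37 rad/s
Differentiating the loop-closure r₂e^{iθ₂}+r₃e^{iθ₃}=r₁+r₄e^{iθ₄} gives r₂ω₂e^{iθ₂}+r₃ω₃e^{iθ₃}=r₄ω₄e^{iθ₄}.
Eliminating the other unknown: ω₄ = r₂ω₂ sin(θ₂−θ₃) / [r₄ sin(θ₄−θ₃)].
Numerator sine = +0.99990; denominator sine = +0.98196.
Result = 0.016·56.37·(+0.99990) / (0.0277·(+0.98196)) = +33.155 rad/s; magnitude 33.155 rad/s.

33.2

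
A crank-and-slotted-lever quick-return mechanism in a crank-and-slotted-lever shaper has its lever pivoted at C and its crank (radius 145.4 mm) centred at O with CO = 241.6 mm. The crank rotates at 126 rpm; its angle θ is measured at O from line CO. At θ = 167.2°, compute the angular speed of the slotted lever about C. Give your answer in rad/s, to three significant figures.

15.7

ω = 13.19 rad/s (from 126 rpm).
Crank pin A relative to C: A = (d + r cosθ, r sinθ); lever angle φ = atan2(r sinθ, d + r cosθ).
Differentiating tanφ: φ̇ = rω(d cosθ + r)/(d² + r² + 2dr cosθ).
d² + r² + 2dr cosθ = |CA|² = 0.0110004 m²;  d cosθ + r = -0.090196 m.
|ω_lever| = |0.1454·13.19·-0.090196| / 0.0110004 = 15.731 rad/s.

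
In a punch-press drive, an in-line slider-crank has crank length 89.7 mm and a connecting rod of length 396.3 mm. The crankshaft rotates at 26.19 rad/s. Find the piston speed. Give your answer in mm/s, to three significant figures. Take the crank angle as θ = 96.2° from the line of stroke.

ω = 26.19 rad/s
For an in-line slider-crank, x = r cosθ + √(L² − r² sin²θ), so v = −rω sinθ·[1 + r cosθ/√(L² − r² sin²θ)].
With r = 0.0897 m, L = 0.3963 m, θ = 96.2°: √(L² − r² sin²θ) = 0.38614 m.
v = −0.0897·26.19·0.99415·[1 + 0.0897·-0.10800/0.38614] = -2.2769 m/s.
|v| = 2.2769 m/s = 2276.9 mm/s.

2280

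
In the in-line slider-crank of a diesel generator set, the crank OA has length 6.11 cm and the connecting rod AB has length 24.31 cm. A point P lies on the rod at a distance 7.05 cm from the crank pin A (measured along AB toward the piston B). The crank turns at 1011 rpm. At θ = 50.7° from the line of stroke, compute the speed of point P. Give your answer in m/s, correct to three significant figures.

ω = 105.9 rad/s.  Crank-pin speed |V_A| = rω = 6.4688 m/s, perpendicular to OA.
Rod angle: sinφ = −(r/L) sinθ ⇒ φ = -11.215°; ω_rod = −rω cosθ/√(L²−r²sin²θ) = -17.182 rad/s.
V_P = V_A + ω_rod × AP, with AP = 0.0705 m along the rod.
Components: V_Px = −rω sinθ − a·ω_rod·sinφ = -5.2414 m/s;  V_Py = rω cosθ + a·ω_rod·cosφ = +2.909 m/s.
|V_P| = √(V_Px² + V_Py²) = 5.9945 m/s.

5.99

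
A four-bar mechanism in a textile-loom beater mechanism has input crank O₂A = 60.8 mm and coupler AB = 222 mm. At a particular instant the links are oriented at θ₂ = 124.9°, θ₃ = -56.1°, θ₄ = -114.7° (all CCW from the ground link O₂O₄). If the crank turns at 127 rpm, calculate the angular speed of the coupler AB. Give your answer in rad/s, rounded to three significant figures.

3.68

ω₂ = 13.3 rad/s (from 127 rpm).
Differentiating the loop-closure r₂e^{iθ₂}+r₃e^{iθ₃}=r₁+r₄e^{iθ₄} gives r₂ω₂e^{iθ₂}+r₃ω₃e^{iθ₃}=r₄ω₄e^{iθ₄}.
Eliminating the other unknown: ω₃ = r₂ω₂ sin(θ₄−θ₂) / [r₃ sin(θ₃−θ₄)].
Numerator sine = +0.86251; denominator sine = +0.85355.
Result = 0.0608·13.3·(+0.86251) / (0.222·(+0.85355)) = +3.6806 rad/s; magnitude 3.6806 rad/s.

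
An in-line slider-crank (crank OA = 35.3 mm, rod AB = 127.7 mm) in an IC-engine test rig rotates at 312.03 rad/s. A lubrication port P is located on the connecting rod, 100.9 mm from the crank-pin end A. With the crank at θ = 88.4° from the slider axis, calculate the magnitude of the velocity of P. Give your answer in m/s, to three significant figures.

ω = 312 rad/s.  Crank-pin speed |V_A| = rω = 11.015 m/s, perpendicular to OA.
Rod angle: sinφ = −(r/L) sinθ ⇒ φ = -16.041°; ω_rod = −rω cosθ/√(L²−r²sin²θ) = -2.5059 rad/s.
V_P = V_A + ω_rod × AP, with AP = 0.1009 m along the rod.
Components: V_Px = −rω sinθ − a·ω_rod·sinφ = -11.08 m/s;  V_Py = rω cosθ + a·ω_rod·cosφ = +0.064544 m/s.
|V_P| = √(V_Px² + V_Py²) = 11.08 m/s.

11.1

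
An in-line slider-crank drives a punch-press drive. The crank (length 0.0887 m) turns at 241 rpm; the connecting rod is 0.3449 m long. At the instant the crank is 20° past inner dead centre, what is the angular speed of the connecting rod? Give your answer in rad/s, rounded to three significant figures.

6.12

ω = 25.24 rad/s (converted from 241 rpm).
The rod makes angle φ with the slider axis where L sinφ = r sinθ; differentiating, L cosφ·φ̇ = r ω cosθ.
L cosφ = √(L² − r² sin²θ) = 0.34356 m.
|ω_rod| = r ω |cosθ| / √(L² − r² sin²θ) = 0.0887·25.24·0.93969/0.34356 = 6.1228 rad/s.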